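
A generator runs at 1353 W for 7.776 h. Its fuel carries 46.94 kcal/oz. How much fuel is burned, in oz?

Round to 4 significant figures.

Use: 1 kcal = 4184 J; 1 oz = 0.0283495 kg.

192.9 oz

7.776 h → 27993.6 s
E = P × t = 1353 × 27993.6 = 3.78753×10⁷ J
46.94 kcal/oz → 6.9277×10⁶ J/kg
m = E / e_s = 3.78753×10⁷ / 6.9277×10⁶ = 5.46723 kg
In oz: 5.46723 / 0.0283495 = 192.851 oz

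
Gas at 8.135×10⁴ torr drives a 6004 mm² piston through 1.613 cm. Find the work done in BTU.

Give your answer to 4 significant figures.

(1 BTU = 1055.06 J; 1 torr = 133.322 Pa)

0.9955 BTU

8.135×10⁴ torr → 1.08457×10⁷ Pa
6004 mm² → 0.006004 m²
F = P × A = 1.08457×10⁷ × 0.006004 = 65117.6 N
1.613 cm → 0.01613 m
W = F × d = 65117.6 × 0.01613 = 1050.35 J
In BTU: 1050.35 / 1055.06 = 0.995536 BTU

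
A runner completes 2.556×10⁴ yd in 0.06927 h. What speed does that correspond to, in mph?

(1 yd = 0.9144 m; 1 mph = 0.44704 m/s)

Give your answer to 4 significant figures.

2.556×10⁴ yd × 0.9144 → 23372.1 m
0.06927 h × 3600 → 249.372 s
v = d / t = 23372.1 m / 249.372 s = 93.7238 m/s
93.7238 m/s ÷ (0.44704 m/s/mph) = 209.654 mph

209.7 mph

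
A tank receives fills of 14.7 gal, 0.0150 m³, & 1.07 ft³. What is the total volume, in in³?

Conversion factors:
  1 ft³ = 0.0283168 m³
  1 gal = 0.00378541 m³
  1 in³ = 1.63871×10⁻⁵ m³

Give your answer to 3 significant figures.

6160 in³

14.7 gal × 0.00378541 → 0.0556455 m³
0.0150 m³ (already m³)
1.07 ft³ × 0.0283168 → 0.030299 m³
Combined: 0.0556455 + 0.015 + 0.030299 = 0.100944 m³
In in³: 0.100944 / 1.63871×10⁻⁵ = 6159.97 in³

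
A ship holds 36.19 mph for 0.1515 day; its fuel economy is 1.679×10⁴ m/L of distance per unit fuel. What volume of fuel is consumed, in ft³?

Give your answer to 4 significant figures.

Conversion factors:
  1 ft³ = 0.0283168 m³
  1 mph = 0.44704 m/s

36.19 mph → 16.1784 m/s
0.1515 day → 13089.6 s
d = v × t = 16.1784 × 13089.6 = 211769 m
1.679×10⁴ m/L → 1.679×10⁷ m/m³
V = d / (distance per unit fuel) = 211769 / 1.679×10⁷ = 0.0126128 m³
In ft³: 0.0126128 / 0.0283168 = 0.445418 ft³

0.4454 ft³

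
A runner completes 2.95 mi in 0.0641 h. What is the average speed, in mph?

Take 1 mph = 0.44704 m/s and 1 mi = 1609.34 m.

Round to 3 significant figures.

46.0 mph

2.95 mi × 1609.34 = 4747.55 m
0.0641 h × 3600 = 230.76 s
v = d / t = 4747.55 m / 230.76 s = 20.5735 m/s
20.5735 m/s ÷ (0.44704 m/s/mph) = 46.0216 mph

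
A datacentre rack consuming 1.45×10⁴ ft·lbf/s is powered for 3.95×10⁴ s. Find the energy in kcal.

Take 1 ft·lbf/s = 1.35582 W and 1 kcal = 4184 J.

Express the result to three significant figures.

1.86×10⁵ kcal

1.45×10⁴ ft·lbf/s × 1.35582 = 19659.4 W
E = P × t = 19659.4 W × 39500 s = 7.76546×10⁸ J
7.76546×10⁸ J ÷ (4184 J/kcal) = 185599 kcal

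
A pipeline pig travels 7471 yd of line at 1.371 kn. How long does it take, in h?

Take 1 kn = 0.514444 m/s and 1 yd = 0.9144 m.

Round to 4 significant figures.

2.691 h

7471 yd × 0.9144 → 6831.48 m
1.371 kn × 0.514444 → 0.705303 m/s
t = d / v = 6831.48 m / 0.705303 m/s = 9685.88 s
9685.88 s ÷ (3600 s/h) = 2.69052 h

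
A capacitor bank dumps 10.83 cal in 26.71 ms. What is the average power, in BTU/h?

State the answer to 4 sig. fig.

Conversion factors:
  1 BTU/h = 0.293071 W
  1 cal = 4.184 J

10.83 cal × 4.184 → 45.3127 J
26.71 ms × 0.001 → 0.02671 s
P = E / t = 45.3127 J / 0.02671 s = 1696.47 W
1696.47 W ÷ (0.293071 W/BTU/h) = 5788.6 BTU/h

5789 BTU/h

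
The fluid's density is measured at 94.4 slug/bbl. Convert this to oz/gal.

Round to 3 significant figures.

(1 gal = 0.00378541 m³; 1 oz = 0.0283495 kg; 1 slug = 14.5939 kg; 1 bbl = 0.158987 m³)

94.4 slug/bbl × 14.5939 kg/slug ÷ 0.158987 m³/bbl = 8665.26 kg/m³
8665.26 kg/m³ ÷ 0.0283495 kg/oz × 0.00378541 m³/gal = 1157.04 oz/gal

1160 oz/gal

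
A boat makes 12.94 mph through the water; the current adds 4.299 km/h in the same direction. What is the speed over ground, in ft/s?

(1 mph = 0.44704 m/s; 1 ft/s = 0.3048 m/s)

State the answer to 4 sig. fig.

22.90 ft/s

12.94 mph × 0.44704 → 5.7847 m/s
4.299 km/h × (1/3.6) → 1.19417 m/s
Combined: 5.7847 + 1.19417 = 6.97887 m/s
In ft/s: 6.97887 / 0.3048 = 22.8966 ft/s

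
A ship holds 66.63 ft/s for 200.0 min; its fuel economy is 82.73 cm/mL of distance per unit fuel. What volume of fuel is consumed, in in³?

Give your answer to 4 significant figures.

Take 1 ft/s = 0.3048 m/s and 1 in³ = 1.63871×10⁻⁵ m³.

66.63 ft/s → 20.3088 m/s
200.0 min → 12000 s
d = v × t = 20.3088 × 12000 = 243706 m
82.73 cm/mL → 827300 m/m³
V = d / (distance per unit fuel) = 243706 / 827300 = 0.29458 m³
In in³: 0.29458 / 1.63871×10⁻⁵ = 17976.3 in³

1.798×10⁴ in³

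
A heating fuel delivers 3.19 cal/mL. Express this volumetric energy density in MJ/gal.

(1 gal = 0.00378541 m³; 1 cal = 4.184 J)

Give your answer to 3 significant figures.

0.0505 MJ/gal

3.19 cal/mL × 4.184 J/cal ÷ 10⁻⁶ m³/mL = 1.3347×10⁷ J/m³
1.3347×10⁷ J/m³ ÷ 1000000 J/MJ × 0.00378541 m³/gal = 0.0505239 MJ/gal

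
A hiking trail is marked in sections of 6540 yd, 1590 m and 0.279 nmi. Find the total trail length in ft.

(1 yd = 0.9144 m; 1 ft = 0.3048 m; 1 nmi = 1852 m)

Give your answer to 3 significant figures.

2.65×10⁴ ft

6540 yd × 0.9144 → 5980.18 m
1590 m (already m)
0.279 nmi × 1852 → 516.708 m
Combined: 5980.18 + 1590 + 516.708 = 8086.89 m
In ft: 8086.89 / 0.3048 = 26531.8 ft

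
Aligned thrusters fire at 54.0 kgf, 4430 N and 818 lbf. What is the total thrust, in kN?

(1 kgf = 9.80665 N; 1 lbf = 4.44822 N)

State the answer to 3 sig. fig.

54.0 kgf × 9.80665 → 529.559 N
4430 N (already N)
818 lbf × 4.44822 → 3638.64 N
Combined: 529.559 + 4430 + 3638.64 = 8598.2 N
In kN: 8598.2 / 1000 = 8.5982 kN

8.60 kN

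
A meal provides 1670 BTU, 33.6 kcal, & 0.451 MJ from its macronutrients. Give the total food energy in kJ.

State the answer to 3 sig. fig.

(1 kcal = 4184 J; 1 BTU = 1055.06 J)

2350 kJ

1670 BTU × 1055.06 → 1.76195×10⁶ J
33.6 kcal × 4184 → 140582 J
0.451 MJ × 1000000 → 451000 J
Combined: 1.76195×10⁶ + 140582 + 451000 = 2.35353×10⁶ J
In kJ: 2.35353×10⁶ / 1000 = 2353.53 kJ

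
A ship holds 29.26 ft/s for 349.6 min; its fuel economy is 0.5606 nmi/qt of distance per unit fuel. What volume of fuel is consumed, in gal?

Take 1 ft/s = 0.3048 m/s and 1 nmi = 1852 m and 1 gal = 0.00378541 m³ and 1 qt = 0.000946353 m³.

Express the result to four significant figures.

29.26 ft/s → 8.91845 m/s
349.6 min → 20976 s
d = v × t = 8.91845 × 20976 = 187073 m
0.5606 nmi/qt → 1.09709×10⁶ m/m³
V = d / (distance per unit fuel) = 187073 / 1.09709×10⁶ = 0.170517 m³
In gal: 0.170517 / 0.00378541 = 45.0458 gal

45.05 gal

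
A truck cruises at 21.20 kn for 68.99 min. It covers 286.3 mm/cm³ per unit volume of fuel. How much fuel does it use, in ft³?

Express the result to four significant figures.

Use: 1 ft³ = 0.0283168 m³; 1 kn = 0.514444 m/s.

21.20 kn → 10.9062 m/s
68.99 min → 4139.4 s
d = v × t = 10.9062 × 4139.4 = 45145.1 m
286.3 mm/cm³ → 286300 m/m³
V = d / (distance per unit fuel) = 45145.1 / 286300 = 0.157685 m³
In ft³: 0.157685 / 0.0283168 = 5.5686 ft³

5.569 ft³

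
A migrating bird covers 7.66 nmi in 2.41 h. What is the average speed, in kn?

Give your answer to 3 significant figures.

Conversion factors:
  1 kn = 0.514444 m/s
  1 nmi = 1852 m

7.66 nmi × 1852 = 14186.3 m
2.41 h × 3600 = 8676 s
v = d / t = 14186.3 m / 8676 s = 1.63512 m/s
1.63512 m/s ÷ (0.514444 m/s/kn) = 3.17842 kn

3.18 kn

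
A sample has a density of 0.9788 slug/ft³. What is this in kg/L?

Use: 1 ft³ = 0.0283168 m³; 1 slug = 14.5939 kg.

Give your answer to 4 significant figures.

0.9788 slug/ft³ × 14.5939 kg/slug ÷ 0.0283168 m³/ft³ = 504.454 kg/m³
504.454 kg/m³ × 0.001 m³/L = 0.504454 kg/L

0.5045 kg/L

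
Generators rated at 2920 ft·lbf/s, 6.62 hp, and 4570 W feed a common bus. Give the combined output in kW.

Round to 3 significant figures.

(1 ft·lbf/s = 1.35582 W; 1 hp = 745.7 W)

2920 ft·lbf/s × 1.35582 = 3958.99 W
6.62 hp × 745.7 = 4936.53 W
4570 W (already W)
Sum: 3958.99 + 4936.53 + 4570 = 13465.5 W
In kW: 13465.5 / 1000 = 13.4655 kW

13.5 kW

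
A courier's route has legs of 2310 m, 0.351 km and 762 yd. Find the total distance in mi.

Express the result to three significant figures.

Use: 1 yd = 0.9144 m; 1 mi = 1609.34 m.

2.09 mi

2310 m (already m)
0.351 km × 1000 = 351 m
762 yd × 0.9144 = 696.773 m
Total: 2310 + 351 + 696.773 = 3357.77 m
In mi: 3357.77 / 1609.34 = 2.08643 mi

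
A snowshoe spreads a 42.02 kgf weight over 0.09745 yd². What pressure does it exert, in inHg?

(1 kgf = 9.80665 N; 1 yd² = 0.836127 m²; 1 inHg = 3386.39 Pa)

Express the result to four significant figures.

1.493 inHg

42.02 kgf × 9.80665 → 412.075 N
0.09745 yd² × 0.836127 → 0.0814806 m²
P = F / A = 412.075 N / 0.0814806 m² = 5057.34 Pa
5057.34 Pa ÷ (3386.39 Pa/inHg) = 1.49343 inHg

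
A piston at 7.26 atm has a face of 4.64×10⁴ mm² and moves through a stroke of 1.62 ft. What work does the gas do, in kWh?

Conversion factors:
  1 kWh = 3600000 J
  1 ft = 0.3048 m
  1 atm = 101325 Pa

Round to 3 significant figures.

0.00468 kWh

7.26 atm → 735620 Pa
4.64×10⁴ mm² → 0.0464 m²
F = P × A = 735620 × 0.0464 = 34132.8 N
1.62 ft → 0.493776 m
W = F × d = 34132.8 × 0.493776 = 16854 J
In kWh: 16854 / 3600000 = 0.00468167 kWh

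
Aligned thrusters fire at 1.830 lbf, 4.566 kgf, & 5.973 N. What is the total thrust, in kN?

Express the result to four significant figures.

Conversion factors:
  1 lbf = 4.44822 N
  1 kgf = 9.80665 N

0.05889 kN

1.830 lbf × 4.44822 = 8.14024 N
4.566 kgf × 9.80665 = 44.7772 N
5.973 N (already N)
Sum: 8.14024 + 44.7772 + 5.973 = 58.8904 N
In kN: 58.8904 / 1000 = 0.0588904 kN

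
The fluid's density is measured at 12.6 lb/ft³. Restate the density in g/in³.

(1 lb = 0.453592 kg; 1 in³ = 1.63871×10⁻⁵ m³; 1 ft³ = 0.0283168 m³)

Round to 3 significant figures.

3.31 g/in³

12.6 lb/ft³ × 0.453592 kg/lb ÷ 0.0283168 m³/ft³ = 201.833 kg/m³
201.833 kg/m³ ÷ 0.001 kg/g × 1.63871×10⁻⁵ m³/in³ = 3.30746 g/in³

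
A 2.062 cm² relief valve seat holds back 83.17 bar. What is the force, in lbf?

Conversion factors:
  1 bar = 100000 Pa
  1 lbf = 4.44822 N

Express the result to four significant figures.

83.17 bar × 100000 → 8.317×10⁶ Pa
2.062 cm² × 0.0001 → 2.062×10⁻⁴ m²
F = P × A = 8.317×10⁶ Pa × 2.062×10⁻⁴ m² = 1714.97 N
1714.97 N ÷ (4.44822 N/lbf) = 385.541 lbf

385.5 lbf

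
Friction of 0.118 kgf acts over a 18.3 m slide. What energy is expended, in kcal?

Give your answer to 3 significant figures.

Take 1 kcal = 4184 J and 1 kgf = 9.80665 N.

0.118 kgf × 9.80665 → 1.15718 N
W = F × d = 1.15718 N × 18.3 m = 21.1764 J
21.1764 J ÷ (4184 J/kcal) = 0.00506128 kcal

0.00506 kcal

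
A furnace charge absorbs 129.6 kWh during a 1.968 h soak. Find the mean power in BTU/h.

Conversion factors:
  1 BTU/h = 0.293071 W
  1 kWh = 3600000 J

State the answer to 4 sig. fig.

129.6 kWh × 3600000 = 4.6656×10⁸ J
1.968 h × 3600 = 7084.8 s
P = E / t = 4.6656×10⁸ J / 7084.8 s = 65853.7 W
65853.7 W ÷ (0.293071 W/BTU/h) = 224702 BTU/h

2.247×10⁵ BTU/h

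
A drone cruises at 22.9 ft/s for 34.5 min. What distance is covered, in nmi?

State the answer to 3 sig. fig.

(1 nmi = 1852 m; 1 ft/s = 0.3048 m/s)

22.9 ft/s × 0.3048 = 6.97992 m/s
34.5 min × 60 = 2070 s
d = v × t = 6.97992 m/s × 2070 s = 14448.4 m
14448.4 m ÷ (1852 m/nmi) = 7.80151 nmi

7.80 nmi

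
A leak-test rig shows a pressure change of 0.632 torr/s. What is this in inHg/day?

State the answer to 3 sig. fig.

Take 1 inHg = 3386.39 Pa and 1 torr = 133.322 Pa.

0.632 torr/s × 133.322 Pa/torr = 84.2595 Pa/s
84.2595 Pa/s ÷ 3386.39 Pa/inHg × 86400 s/day = 2149.79 inHg/day

2150 inHg/day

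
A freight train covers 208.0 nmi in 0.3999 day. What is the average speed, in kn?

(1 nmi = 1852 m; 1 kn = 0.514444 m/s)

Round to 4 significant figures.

208.0 nmi × 1852 → 385216 m
0.3999 day × 86400 → 34551.4 s
v = d / t = 385216 m / 34551.4 s = 11.1491 m/s
11.1491 m/s ÷ (0.514444 m/s/kn) = 21.6721 kn

21.67 kn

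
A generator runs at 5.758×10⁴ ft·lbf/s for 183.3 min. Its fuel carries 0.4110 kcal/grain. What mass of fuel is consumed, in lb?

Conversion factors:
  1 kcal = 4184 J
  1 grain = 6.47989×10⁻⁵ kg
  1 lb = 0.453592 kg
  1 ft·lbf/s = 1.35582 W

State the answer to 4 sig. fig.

5.758×10⁴ ft·lbf/s → 78068.1 W
183.3 min → 10998 s
E = P × t = 78068.1 × 10998 = 8.58593×10⁸ J
0.4110 kcal/grain → 2.65379×10⁷ J/kg
m = E / e_s = 8.58593×10⁸ / 2.65379×10⁷ = 32.3535 kg
In lb: 32.3535 / 0.453592 = 71.3273 lb

71.33 lb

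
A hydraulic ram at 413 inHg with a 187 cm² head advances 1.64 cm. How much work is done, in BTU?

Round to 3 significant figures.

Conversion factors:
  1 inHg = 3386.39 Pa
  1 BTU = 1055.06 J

0.407 BTU

413 inHg → 1.39858×10⁶ Pa
187 cm² → 0.0187 m²
F = P × A = 1.39858×10⁶ × 0.0187 = 26153.4 N
1.64 cm → 0.0164 m
W = F × d = 26153.4 × 0.0164 = 428.916 J
In BTU: 428.916 / 1055.06 = 0.406532 BTU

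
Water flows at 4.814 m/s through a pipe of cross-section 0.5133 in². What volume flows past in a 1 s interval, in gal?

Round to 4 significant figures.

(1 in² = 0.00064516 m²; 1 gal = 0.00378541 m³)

0.5133 in² × 0.00064516 = 3.31161×10⁻⁴ m²
V = v × A × t = 4.814 m/s × 3.31161×10⁻⁴ m² × 1 s = 0.00159421 m³
0.00159421 m³ ÷ (0.00378541 m³/gal) = 0.421146 gal

0.4211 gal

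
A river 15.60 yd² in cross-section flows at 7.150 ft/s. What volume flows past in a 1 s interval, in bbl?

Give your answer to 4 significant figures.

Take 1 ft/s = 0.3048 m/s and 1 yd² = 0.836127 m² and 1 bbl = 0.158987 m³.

178.8 bbl

7.150 ft/s × 0.3048 → 2.17932 m/s
15.60 yd² × 0.836127 → 13.0436 m²
V = v × A × t = 2.17932 m/s × 13.0436 m² × 1 s = 28.4262 m³
28.4262 m³ ÷ (0.158987 m³/bbl) = 178.796 bbl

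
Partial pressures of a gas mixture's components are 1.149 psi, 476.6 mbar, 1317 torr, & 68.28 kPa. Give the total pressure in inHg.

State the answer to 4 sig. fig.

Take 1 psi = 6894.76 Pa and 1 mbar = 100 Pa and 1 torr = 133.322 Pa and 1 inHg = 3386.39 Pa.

88.43 inHg

1.149 psi × 6894.76 = 7922.08 Pa
476.6 mbar × 100 = 47660 Pa
1317 torr × 133.322 = 175585 Pa
68.28 kPa × 1000 = 68280 Pa
Combined: 7922.08 + 47660 + 175585 + 68280 = 299447 Pa
In inHg: 299447 / 3386.39 = 88.4266 inHg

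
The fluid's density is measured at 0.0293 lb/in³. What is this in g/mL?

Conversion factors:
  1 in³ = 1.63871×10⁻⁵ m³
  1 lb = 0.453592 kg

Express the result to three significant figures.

0.811 g/mL

0.0293 lb/in³ × 0.453592 kg/lb ÷ 1.63871×10⁻⁵ m³/in³ = 811.019 kg/m³
811.019 kg/m³ ÷ 0.001 kg/g × 10⁻⁶ m³/mL = 0.811019 g/mL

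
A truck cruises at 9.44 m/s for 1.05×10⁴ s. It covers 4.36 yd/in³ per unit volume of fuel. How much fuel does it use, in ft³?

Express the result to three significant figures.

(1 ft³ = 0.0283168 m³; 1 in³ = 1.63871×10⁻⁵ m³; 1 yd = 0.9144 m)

d = v × t = 9.44 × 10500 = 99120 m
4.36 yd/in³ → 243288 m/m³
V = d / (distance per unit fuel) = 99120 / 243288 = 0.407418 m³
In ft³: 0.407418 / 0.0283168 = 14.3879 ft³

14.4 ft³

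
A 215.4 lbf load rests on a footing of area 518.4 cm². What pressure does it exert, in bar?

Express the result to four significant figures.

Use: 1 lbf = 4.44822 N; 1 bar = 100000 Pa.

0.1848 bar

215.4 lbf × 4.44822 = 958.147 N
518.4 cm² × 0.0001 = 0.05184 m²
P = F / A = 958.147 N / 0.05184 m² = 18482.8 Pa
18482.8 Pa ÷ (100000 Pa/bar) = 0.184828 bar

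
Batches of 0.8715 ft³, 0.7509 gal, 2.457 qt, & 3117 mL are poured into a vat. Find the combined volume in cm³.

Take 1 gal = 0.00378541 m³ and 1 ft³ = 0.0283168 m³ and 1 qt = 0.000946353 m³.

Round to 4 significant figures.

0.8715 ft³ × 0.0283168 = 0.0246781 m³
0.7509 gal × 0.00378541 = 0.00284246 m³
2.457 qt × 0.000946353 = 0.00232519 m³
3117 mL × 10⁻⁶ = 0.003117 m³
Total: 0.0246781 + 0.00284246 + 0.00232519 + 0.003117 = 0.0329628 m³
In cm³: 0.0329628 / 10⁻⁶ = 32962.8 cm³

3.296×10⁴ cm³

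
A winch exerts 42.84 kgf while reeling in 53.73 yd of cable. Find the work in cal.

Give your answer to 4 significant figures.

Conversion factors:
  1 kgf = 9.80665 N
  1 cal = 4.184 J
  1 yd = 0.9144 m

4933 cal

42.84 kgf × 9.80665 → 420.117 N
53.73 yd × 0.9144 → 49.1307 m
W = F × d = 420.117 N × 49.1307 m = 20640.6 J
20640.6 J ÷ (4.184 J/cal) = 4933.22 cal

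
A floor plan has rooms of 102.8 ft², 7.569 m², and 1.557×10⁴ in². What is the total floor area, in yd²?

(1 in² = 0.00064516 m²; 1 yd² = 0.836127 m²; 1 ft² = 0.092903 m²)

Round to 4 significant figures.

102.8 ft² × 0.092903 = 9.55043 m²
7.569 m² (already m²)
1.557×10⁴ in² × 0.00064516 = 10.0451 m²
Combined: 9.55043 + 7.569 + 10.0451 = 27.1645 m²
In yd²: 27.1645 / 0.836127 = 32.4885 yd²

32.49 yd²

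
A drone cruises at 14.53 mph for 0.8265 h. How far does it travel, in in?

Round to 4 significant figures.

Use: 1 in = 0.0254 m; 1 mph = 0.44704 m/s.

14.53 mph × 0.44704 → 6.49549 m/s
0.8265 h × 3600 → 2975.4 s
d = v × t = 6.49549 m/s × 2975.4 s = 19326.7 m
19326.7 m ÷ (0.0254 m/in) = 760894 in

7.609×10⁵ in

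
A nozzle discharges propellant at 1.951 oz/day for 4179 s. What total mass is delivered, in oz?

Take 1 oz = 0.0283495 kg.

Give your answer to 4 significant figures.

0.09437 oz

1.951 oz/day → 6.40161×10⁻⁷ kg/s
m = ṁ × t = 6.40161×10⁻⁷ × 4179 = 0.00267523 kg
In oz: 0.00267523 / 0.0283495 = 0.094366 oz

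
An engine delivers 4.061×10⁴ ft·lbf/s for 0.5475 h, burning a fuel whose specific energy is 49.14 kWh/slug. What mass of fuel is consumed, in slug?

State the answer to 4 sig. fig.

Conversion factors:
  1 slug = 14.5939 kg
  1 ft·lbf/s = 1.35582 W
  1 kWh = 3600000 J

4.061×10⁴ ft·lbf/s → 55059.9 W
0.5475 h → 1971 s
E = P × t = 55059.9 × 1971 = 1.08523×10⁸ J
49.14 kWh/slug → 1.21218×10⁷ J/kg
m = E / e_s = 1.08523×10⁸ / 1.21218×10⁷ = 8.95271 kg
In slug: 8.95271 / 14.5939 = 0.613456 slug

0.6135 slug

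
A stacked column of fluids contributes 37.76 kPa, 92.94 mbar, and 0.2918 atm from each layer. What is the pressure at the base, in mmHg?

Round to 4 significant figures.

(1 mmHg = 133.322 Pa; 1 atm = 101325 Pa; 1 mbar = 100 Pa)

37.76 kPa × 1000 → 37760 Pa
92.94 mbar × 100 → 9294 Pa
0.2918 atm × 101325 → 29566.6 Pa
Sum: 37760 + 9294 + 29566.6 = 76620.6 Pa
In mmHg: 76620.6 / 133.322 = 574.703 mmHg

574.7 mmHg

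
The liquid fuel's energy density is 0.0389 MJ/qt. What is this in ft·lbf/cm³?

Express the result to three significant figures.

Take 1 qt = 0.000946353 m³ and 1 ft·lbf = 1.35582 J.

30.3 ft·lbf/cm³

0.0389 MJ/qt × 1000000 J/MJ ÷ 0.000946353 m³/qt = 4.11052×10⁷ J/m³
4.11052×10⁷ J/m³ ÷ 1.35582 J/ft·lbf × 10⁻⁶ m³/cm³ = 30.3176 ft·lbf/cm³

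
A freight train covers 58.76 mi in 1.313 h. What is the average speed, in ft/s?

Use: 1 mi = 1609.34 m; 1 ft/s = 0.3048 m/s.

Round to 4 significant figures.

58.76 mi × 1609.34 = 94564.8 m
1.313 h × 3600 = 4726.8 s
v = d / t = 94564.8 m / 4726.8 s = 20.0061 m/s
20.0061 m/s ÷ (0.3048 m/s/ft/s) = 65.6368 ft/s

65.64 ft/s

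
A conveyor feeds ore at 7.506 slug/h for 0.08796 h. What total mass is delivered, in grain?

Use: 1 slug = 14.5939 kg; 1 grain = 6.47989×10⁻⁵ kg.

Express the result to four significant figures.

1.487×10⁵ grain

7.506 slug/h → 0.0304283 kg/s
0.08796 h → 316.656 s
m = ṁ × t = 0.0304283 × 316.656 = 9.6353 kg
In grain: 9.6353 / 6.47989×10⁻⁵ = 148695 grain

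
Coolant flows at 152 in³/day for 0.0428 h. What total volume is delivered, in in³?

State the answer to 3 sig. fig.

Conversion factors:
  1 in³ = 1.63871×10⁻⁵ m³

0.271 in³

152 in³/day → 2.88292×10⁻⁸ m³/s
0.0428 h → 154.08 s
V = Q × t = 2.88292×10⁻⁸ × 154.08 = 4.442×10⁻⁶ m³
In in³: 4.442×10⁻⁶ / 1.63871×10⁻⁵ = 0.271067 in³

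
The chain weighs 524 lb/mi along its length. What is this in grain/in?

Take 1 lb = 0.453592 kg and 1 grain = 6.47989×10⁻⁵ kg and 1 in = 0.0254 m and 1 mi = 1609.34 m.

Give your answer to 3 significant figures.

57.9 grain/in

524 lb/mi × 0.453592 kg/lb ÷ 1609.34 m/mi = 0.147689 kg/m
0.147689 kg/m ÷ 6.47989×10⁻⁵ kg/grain × 0.0254 m/in = 57.8914 grain/in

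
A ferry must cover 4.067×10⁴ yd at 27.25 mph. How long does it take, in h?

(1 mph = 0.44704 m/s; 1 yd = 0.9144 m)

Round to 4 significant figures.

0.8480 h

4.067×10⁴ yd × 0.9144 → 37188.6 m
27.25 mph × 0.44704 → 12.1818 m/s
t = d / v = 37188.6 m / 12.1818 m/s = 3052.8 s
3052.8 s ÷ (3600 s/h) = 0.848 h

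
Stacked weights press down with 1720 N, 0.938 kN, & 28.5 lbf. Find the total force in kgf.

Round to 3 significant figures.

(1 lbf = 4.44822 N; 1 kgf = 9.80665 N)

284 kgf

1720 N (already N)
0.938 kN × 1000 = 938 N
28.5 lbf × 4.44822 = 126.774 N
Sum: 1720 + 938 + 126.774 = 2784.77 N
In kgf: 2784.77 / 9.80665 = 283.968 kgf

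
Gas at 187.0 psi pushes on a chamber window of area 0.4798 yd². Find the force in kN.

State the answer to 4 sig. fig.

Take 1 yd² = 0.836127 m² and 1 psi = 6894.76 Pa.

517.2 kN

187.0 psi × 6894.76 → 1.28932×10⁶ Pa
0.4798 yd² × 0.836127 → 0.401174 m²
F = P × A = 1.28932×10⁶ Pa × 0.401174 m² = 517242 N
517242 N ÷ (1000 N/kN) = 517.242 kN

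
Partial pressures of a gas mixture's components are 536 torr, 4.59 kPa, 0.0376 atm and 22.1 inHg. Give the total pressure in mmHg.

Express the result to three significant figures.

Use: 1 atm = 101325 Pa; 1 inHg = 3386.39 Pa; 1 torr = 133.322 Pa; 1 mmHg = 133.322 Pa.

1160 mmHg

536 torr × 133.322 = 71460.6 Pa
4.59 kPa × 1000 = 4590 Pa
0.0376 atm × 101325 = 3809.82 Pa
22.1 inHg × 3386.39 = 74839.2 Pa
Combined: 71460.6 + 4590 + 3809.82 + 74839.2 = 154700 Pa
In mmHg: 154700 / 133.322 = 1160.35 mmHg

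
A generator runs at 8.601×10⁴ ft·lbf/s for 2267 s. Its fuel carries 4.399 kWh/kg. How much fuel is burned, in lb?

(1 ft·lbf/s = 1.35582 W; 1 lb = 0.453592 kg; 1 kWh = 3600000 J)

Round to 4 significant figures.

36.80 lb

8.601×10⁴ ft·lbf/s → 116614 W
E = P × t = 116614 × 2267 = 2.64364×10⁸ J
4.399 kWh/kg → 1.58364×10⁷ J/kg
m = E / e_s = 2.64364×10⁸ / 1.58364×10⁷ = 16.6934 kg
In lb: 16.6934 / 0.453592 = 36.8027 lb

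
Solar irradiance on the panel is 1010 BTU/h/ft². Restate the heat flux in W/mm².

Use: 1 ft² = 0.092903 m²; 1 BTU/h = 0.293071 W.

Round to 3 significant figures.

1010 BTU/h/ft² × 0.293071 W/BTU/h ÷ 0.092903 m²/ft² = 3186.14 W/m²
3186.14 W/m² × 10⁻⁶ m²/mm² = 0.00318614 W/mm²

0.00319 W/mm²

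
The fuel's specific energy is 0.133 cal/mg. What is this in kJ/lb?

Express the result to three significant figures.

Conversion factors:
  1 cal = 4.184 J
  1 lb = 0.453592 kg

252 kJ/lb

0.133 cal/mg × 4.184 J/cal ÷ 10⁻⁶ kg/mg = 556472 J/kg
556472 J/kg ÷ 1000 J/kJ × 0.453592 kg/lb = 252.411 kJ/lb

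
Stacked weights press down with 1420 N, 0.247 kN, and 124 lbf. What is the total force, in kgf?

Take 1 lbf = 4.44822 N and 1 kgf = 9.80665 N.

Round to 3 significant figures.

226 kgf

1420 N (already N)
0.247 kN × 1000 → 247 N
124 lbf × 4.44822 → 551.579 N
Total: 1420 + 247 + 551.579 = 2218.58 N
In kgf: 2218.58 / 9.80665 = 226.232 kgf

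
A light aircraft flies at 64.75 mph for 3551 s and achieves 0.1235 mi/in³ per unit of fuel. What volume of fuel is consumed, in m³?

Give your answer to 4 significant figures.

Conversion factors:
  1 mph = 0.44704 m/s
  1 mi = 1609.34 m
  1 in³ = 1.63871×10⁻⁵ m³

64.75 mph → 28.9458 m/s
d = v × t = 28.9458 × 3551 = 102787 m
0.1235 mi/in³ → 1.21287×10⁷ m/m³
V = d / (distance per unit fuel) = 102787 / 1.21287×10⁷ = 0.00847469 m³

0.008475 m³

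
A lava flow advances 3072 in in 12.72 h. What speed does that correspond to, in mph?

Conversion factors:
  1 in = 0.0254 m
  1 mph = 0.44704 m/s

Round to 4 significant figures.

3072 in × 0.0254 = 78.0288 m
12.72 h × 3600 = 45792 s
v = d / t = 78.0288 m / 45792 s = 0.00170398 m/s
0.00170398 m/s ÷ (0.44704 m/s/mph) = 0.00381169 mph

0.003812 mph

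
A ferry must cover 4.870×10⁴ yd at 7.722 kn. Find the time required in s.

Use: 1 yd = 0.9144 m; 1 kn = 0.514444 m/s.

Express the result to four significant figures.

1.121×10⁴ s

4.870×10⁴ yd × 0.9144 = 44531.3 m
7.722 kn × 0.514444 = 3.97254 m/s
t = d / v = 44531.3 m / 3.97254 m/s = 11209.8 s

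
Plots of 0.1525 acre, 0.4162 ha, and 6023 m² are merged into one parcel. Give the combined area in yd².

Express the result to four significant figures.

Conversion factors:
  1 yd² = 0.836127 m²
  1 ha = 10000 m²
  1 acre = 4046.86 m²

0.1525 acre × 4046.86 = 617.146 m²
0.4162 ha × 10000 = 4162 m²
6023 m² (already m²)
Combined: 617.146 + 4162 + 6023 = 10802.1 m²
In yd²: 10802.1 / 0.836127 = 12919.2 yd²

1.292×10⁴ yd²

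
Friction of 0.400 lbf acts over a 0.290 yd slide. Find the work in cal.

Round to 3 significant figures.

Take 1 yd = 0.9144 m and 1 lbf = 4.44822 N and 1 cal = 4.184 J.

0.400 lbf × 4.44822 → 1.77929 N
0.290 yd × 0.9144 → 0.265176 m
W = F × d = 1.77929 N × 0.265176 m = 0.471825 J
0.471825 J ÷ (4.184 J/cal) = 0.112769 cal

0.113 cal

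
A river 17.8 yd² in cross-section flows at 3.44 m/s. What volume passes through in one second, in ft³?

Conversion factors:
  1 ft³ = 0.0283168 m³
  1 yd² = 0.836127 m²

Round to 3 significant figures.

17.8 yd² × 0.836127 → 14.8831 m²
V = v × A × t = 3.44 m/s × 14.8831 m² × 1 s = 51.1979 m³
51.1979 m³ ÷ (0.0283168 m³/ft³) = 1808.04 ft³

1810 ft³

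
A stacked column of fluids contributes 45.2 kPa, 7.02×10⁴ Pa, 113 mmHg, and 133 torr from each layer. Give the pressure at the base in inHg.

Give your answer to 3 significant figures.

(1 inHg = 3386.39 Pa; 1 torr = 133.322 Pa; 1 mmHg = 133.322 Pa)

45.2 kPa × 1000 = 45200 Pa
7.02×10⁴ Pa (already Pa)
113 mmHg × 133.322 = 15065.4 Pa
133 torr × 133.322 = 17731.8 Pa
Sum: 45200 + 70200 + 15065.4 + 17731.8 = 148197 Pa
In inHg: 148197 / 3386.39 = 43.7625 inHg

43.8 inHg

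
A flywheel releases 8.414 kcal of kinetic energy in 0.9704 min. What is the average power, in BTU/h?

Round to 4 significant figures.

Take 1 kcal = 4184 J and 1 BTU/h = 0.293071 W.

8.414 kcal × 4184 → 35204.2 J
0.9704 min × 60 → 58.224 s
P = E / t = 35204.2 J / 58.224 s = 604.634 W
604.634 W ÷ (0.293071 W/BTU/h) = 2063.1 BTU/h

2063 BTU/h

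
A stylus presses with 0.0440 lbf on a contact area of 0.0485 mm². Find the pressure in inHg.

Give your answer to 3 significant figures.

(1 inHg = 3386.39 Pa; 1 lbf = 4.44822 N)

1190 inHg

0.0440 lbf × 4.44822 → 0.195722 N
0.0485 mm² × 10⁻⁶ → 4.85×10⁻⁸ m²
P = F / A = 0.195722 N / 4.85×10⁻⁸ m² = 4.03551×10⁶ Pa
4.03551×10⁶ Pa ÷ (3386.39 Pa/inHg) = 1191.68 inHg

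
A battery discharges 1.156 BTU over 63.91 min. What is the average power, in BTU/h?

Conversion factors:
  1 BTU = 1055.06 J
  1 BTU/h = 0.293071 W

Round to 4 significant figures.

1.085 BTU/h

1.156 BTU × 1055.06 = 1219.65 J
63.91 min × 60 = 3834.6 s
P = E / t = 1219.65 J / 3834.6 s = 0.318064 W
0.318064 W ÷ (0.293071 W/BTU/h) = 1.08528 BTU/h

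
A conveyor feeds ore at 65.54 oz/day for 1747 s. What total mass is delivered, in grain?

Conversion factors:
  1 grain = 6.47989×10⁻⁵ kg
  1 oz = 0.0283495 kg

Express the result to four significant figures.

579.8 grain

65.54 oz/day → 2.15049×10⁻⁵ kg/s
m = ṁ × t = 2.15049×10⁻⁵ × 1747 = 0.0375691 kg
In grain: 0.0375691 / 6.47989×10⁻⁵ = 579.78 grain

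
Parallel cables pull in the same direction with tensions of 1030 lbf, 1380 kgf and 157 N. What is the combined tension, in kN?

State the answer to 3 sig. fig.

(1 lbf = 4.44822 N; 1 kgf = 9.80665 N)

1030 lbf × 4.44822 = 4581.67 N
1380 kgf × 9.80665 = 13533.2 N
157 N (already N)
Combined: 4581.67 + 13533.2 + 157 = 18271.9 N
In kN: 18271.9 / 1000 = 18.2719 kN

18.3 kN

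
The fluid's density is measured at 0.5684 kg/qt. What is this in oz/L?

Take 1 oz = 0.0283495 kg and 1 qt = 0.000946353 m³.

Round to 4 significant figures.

21.19 oz/L

0.5684 kg/qt ÷ 0.000946353 m³/qt = 600.622 kg/m³
600.622 kg/m³ ÷ 0.0283495 kg/oz × 0.001 m³/L = 21.1863 oz/L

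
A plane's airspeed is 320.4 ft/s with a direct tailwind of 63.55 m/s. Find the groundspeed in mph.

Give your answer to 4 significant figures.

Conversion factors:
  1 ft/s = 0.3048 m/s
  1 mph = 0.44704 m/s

320.4 ft/s × 0.3048 = 97.6579 m/s
63.55 m/s (already m/s)
Sum: 97.6579 + 63.55 = 161.208 m/s
In mph: 161.208 / 0.44704 = 360.612 mph

360.6 mph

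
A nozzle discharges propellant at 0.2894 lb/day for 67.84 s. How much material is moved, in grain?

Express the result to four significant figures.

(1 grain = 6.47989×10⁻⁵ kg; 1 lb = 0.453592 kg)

0.2894 lb/day → 1.51932×10⁻⁶ kg/s
m = ṁ × t = 1.51932×10⁻⁶ × 67.84 = 1.03071×10⁻⁴ kg
In grain: 1.03071×10⁻⁴ / 6.47989×10⁻⁵ = 1.59063 grain

1.591 grain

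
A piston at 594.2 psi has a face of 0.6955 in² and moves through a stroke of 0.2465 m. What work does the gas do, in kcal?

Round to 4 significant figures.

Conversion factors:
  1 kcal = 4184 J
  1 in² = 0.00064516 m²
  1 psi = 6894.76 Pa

594.2 psi → 4.09687×10⁶ Pa
0.6955 in² → 4.48709×10⁻⁴ m²
F = P × A = 4.09687×10⁶ × 4.48709×10⁻⁴ = 1838.3 N
W = F × d = 1838.3 × 0.2465 = 453.141 J
In kcal: 453.141 / 4184 = 0.108303 kcal

0.1083 kcal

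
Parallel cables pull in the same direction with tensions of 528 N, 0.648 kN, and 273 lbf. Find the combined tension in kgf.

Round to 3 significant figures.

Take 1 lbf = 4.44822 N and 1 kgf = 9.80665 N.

244 kgf

528 N (already N)
0.648 kN × 1000 = 648 N
273 lbf × 4.44822 = 1214.36 N
Combined: 528 + 648 + 1214.36 = 2390.36 N
In kgf: 2390.36 / 9.80665 = 243.749 kgf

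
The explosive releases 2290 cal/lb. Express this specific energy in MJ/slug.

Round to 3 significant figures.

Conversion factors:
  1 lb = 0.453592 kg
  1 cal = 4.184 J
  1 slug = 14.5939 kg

0.308 MJ/slug

2290 cal/lb × 4.184 J/cal ÷ 0.453592 kg/lb = 21123.3 J/kg
21123.3 J/kg ÷ 1000000 J/MJ × 14.5939 kg/slug = 0.308271 MJ/slug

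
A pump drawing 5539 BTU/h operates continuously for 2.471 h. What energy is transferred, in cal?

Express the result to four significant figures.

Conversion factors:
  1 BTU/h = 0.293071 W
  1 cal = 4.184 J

3.451×10⁶ cal

5539 BTU/h × 0.293071 → 1623.32 W
2.471 h × 3600 → 8895.6 s
E = P × t = 1623.32 W × 8895.6 s = 1.44404×10⁷ J
1.44404×10⁷ J ÷ (4.184 J/cal) = 3.45134×10⁶ cal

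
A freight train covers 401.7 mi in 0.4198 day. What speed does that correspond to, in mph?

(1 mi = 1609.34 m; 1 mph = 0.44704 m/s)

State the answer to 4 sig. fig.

401.7 mi × 1609.34 = 646472 m
0.4198 day × 86400 = 36270.7 s
v = d / t = 646472 m / 36270.7 s = 17.8235 m/s
17.8235 m/s ÷ (0.44704 m/s/mph) = 39.87 mph

39.87 mph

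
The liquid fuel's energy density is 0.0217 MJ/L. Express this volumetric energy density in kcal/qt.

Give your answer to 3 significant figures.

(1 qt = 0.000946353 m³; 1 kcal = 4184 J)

0.0217 MJ/L × 1000000 J/MJ ÷ 0.001 m³/L = 2.17×10⁷ J/m³
2.17×10⁷ J/m³ ÷ 4184 J/kcal × 0.000946353 m³/qt = 4.90819 kcal/qt

4.91 kcal/qt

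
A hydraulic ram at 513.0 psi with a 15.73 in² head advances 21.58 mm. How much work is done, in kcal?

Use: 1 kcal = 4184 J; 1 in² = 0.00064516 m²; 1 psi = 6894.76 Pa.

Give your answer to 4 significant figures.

513.0 psi → 3.53701×10⁶ Pa
15.73 in² → 0.0101484 m²
F = P × A = 3.53701×10⁶ × 0.0101484 = 35895 N
21.58 mm → 0.02158 m
W = F × d = 35895 × 0.02158 = 774.614 J
In kcal: 774.614 / 4184 = 0.185137 kcal

0.1851 kcal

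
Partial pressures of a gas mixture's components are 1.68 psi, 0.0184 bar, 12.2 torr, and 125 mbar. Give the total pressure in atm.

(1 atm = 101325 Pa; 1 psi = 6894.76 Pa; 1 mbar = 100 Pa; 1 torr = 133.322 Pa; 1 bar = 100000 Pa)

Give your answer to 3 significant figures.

1.68 psi × 6894.76 = 11583.2 Pa
0.0184 bar × 100000 = 1840 Pa
12.2 torr × 133.322 = 1626.53 Pa
125 mbar × 100 = 12500 Pa
Combined: 11583.2 + 1840 + 1626.53 + 12500 = 27549.7 Pa
In atm: 27549.7 / 101325 = 0.271894 atm

0.272 atm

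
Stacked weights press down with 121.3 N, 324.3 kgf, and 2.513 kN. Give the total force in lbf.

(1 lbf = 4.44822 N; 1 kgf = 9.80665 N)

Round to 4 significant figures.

1307 lbf

121.3 N (already N)
324.3 kgf × 9.80665 = 3180.3 N
2.513 kN × 1000 = 2513 N
Combined: 121.3 + 3180.3 + 2513 = 5814.6 N
In lbf: 5814.6 / 4.44822 = 1307.17 lbf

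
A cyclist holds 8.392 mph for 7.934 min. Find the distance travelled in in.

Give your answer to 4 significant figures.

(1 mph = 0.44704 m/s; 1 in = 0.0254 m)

8.392 mph × 0.44704 = 3.75156 m/s
7.934 min × 60 = 476.04 s
d = v × t = 3.75156 m/s × 476.04 s = 1785.89 m
1785.89 m ÷ (0.0254 m/in) = 70310.6 in

7.031×10⁴ in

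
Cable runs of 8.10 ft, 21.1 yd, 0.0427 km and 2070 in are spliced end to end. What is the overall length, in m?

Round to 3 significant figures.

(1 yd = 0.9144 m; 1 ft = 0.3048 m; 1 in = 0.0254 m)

117 m

8.10 ft × 0.3048 = 2.46888 m
21.1 yd × 0.9144 = 19.2938 m
0.0427 km × 1000 = 42.7 m
2070 in × 0.0254 = 52.578 m
Sum: 2.46888 + 19.2938 + 42.7 + 52.578 = 117.041 m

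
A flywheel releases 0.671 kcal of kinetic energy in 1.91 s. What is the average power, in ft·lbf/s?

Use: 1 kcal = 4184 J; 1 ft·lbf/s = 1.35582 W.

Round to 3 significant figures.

1080 ft·lbf/s

0.671 kcal × 4184 → 2807.46 J
P = E / t = 2807.46 J / 1.91 s = 1469.87 W
1469.87 W ÷ (1.35582 W/ft·lbf/s) = 1084.12 ft·lbf/s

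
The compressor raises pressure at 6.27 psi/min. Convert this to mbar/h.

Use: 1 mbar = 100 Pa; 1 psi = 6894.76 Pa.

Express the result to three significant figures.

6.27 psi/min × 6894.76 Pa/psi ÷ 60 s/min = 720.502 Pa/s
720.502 Pa/s ÷ 100 Pa/mbar × 3600 s/h = 25938.1 mbar/h

2.59×10⁴ mbar/h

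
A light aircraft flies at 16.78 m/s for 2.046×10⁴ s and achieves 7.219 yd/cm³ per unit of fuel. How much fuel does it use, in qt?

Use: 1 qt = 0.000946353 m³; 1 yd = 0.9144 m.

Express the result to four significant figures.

d = v × t = 16.78 × 20460 = 343319 m
7.219 yd/cm³ → 6.60105×10⁶ m/m³
V = d / (distance per unit fuel) = 343319 / 6.60105×10⁶ = 0.0520098 m³
In qt: 0.0520098 / 0.000946353 = 54.9581 qt

54.96 qt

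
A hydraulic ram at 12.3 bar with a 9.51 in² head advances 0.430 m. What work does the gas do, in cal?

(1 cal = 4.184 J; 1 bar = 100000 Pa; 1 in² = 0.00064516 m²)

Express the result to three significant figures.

776 cal

12.3 bar → 1.23×10⁶ Pa
9.51 in² → 0.00613547 m²
F = P × A = 1.23×10⁶ × 0.00613547 = 7546.63 N
W = F × d = 7546.63 × 0.43 = 3245.05 J
In cal: 3245.05 / 4.184 = 775.586 cal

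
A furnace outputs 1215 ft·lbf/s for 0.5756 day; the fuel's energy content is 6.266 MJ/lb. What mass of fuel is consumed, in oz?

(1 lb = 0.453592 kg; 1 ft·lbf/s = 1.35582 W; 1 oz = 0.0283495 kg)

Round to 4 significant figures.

1215 ft·lbf/s → 1647.32 W
0.5756 day → 49731.8 s
E = P × t = 1647.32 × 49731.8 = 8.19242×10⁷ J
6.266 MJ/lb → 1.38142×10⁷ J/kg
m = E / e_s = 8.19242×10⁷ / 1.38142×10⁷ = 5.93043 kg
In oz: 5.93043 / 0.0283495 = 209.19 oz

209.2 oz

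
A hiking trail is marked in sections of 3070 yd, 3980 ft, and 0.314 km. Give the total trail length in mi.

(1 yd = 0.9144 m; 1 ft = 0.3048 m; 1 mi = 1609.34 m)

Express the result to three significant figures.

3070 yd × 0.9144 = 2807.21 m
3980 ft × 0.3048 = 1213.1 m
0.314 km × 1000 = 314 m
Sum: 2807.21 + 1213.1 + 314 = 4334.31 m
In mi: 4334.31 / 1609.34 = 2.69322 mi

2.69 mi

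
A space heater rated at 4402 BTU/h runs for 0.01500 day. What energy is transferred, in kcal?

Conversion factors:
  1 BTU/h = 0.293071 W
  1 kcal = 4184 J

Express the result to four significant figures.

399.6 kcal

4402 BTU/h × 0.293071 = 1290.1 W
0.01500 day × 86400 = 1296 s
E = P × t = 1290.1 W × 1296 s = 1.67197×10⁶ J
1.67197×10⁶ J ÷ (4184 J/kcal) = 399.61 kcal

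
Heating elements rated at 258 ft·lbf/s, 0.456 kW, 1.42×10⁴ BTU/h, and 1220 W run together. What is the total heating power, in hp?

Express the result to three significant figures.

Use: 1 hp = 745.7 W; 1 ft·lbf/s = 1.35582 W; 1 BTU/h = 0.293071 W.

258 ft·lbf/s × 1.35582 = 349.802 W
0.456 kW × 1000 = 456 W
1.42×10⁴ BTU/h × 0.293071 = 4161.61 W
1220 W (already W)
Total: 349.802 + 456 + 4161.61 + 1220 = 6187.41 W
In hp: 6187.41 / 745.7 = 8.29745 hp

8.30 hp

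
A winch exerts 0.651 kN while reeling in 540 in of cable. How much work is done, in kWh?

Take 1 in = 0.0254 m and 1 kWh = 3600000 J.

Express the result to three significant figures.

0.651 kN × 1000 = 651 N
540 in × 0.0254 = 13.716 m
W = F × d = 651 N × 13.716 m = 8929.12 J
8929.12 J ÷ (3600000 J/kWh) = 0.00248031 kWh

0.00248 kWh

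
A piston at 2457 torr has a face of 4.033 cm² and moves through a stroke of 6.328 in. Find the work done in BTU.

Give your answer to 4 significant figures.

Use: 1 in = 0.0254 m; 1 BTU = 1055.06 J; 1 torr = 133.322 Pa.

2457 torr → 327572 Pa
4.033 cm² → 4.033×10⁻⁴ m²
F = P × A = 327572 × 4.033×10⁻⁴ = 132.11 N
6.328 in → 0.160731 m
W = F × d = 132.11 × 0.160731 = 21.2342 J
In BTU: 21.2342 / 1055.06 = 0.0201261 BTU

0.02013 BTU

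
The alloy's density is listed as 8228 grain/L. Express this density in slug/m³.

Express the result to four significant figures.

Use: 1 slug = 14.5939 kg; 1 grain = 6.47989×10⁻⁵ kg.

8228 grain/L × 6.47989×10⁻⁵ kg/grain ÷ 0.001 m³/L = 533.165 kg/m³
533.165 kg/m³ ÷ 14.5939 kg/slug = 36.5334 slug/m³

36.53 slug/m³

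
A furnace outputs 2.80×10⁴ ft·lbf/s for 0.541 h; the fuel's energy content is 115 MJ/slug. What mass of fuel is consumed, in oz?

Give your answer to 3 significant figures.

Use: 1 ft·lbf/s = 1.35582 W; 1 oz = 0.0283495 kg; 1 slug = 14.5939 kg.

331 oz

2.80×10⁴ ft·lbf/s → 37963 W
0.541 h → 1947.6 s
E = P × t = 37963 × 1947.6 = 7.39367×10⁷ J
115 MJ/slug → 7.88×10⁶ J/kg
m = E / e_s = 7.39367×10⁷ / 7.88×10⁶ = 9.38283 kg
In oz: 9.38283 / 0.0283495 = 330.97 oz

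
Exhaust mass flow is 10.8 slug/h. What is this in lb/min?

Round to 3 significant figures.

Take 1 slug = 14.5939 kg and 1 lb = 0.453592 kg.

5.79 lb/min

10.8 slug/h × 14.5939 kg/slug ÷ 3600 s/h = 0.0437817 kg/s
0.0437817 kg/s ÷ 0.453592 kg/lb × 60 s/min = 5.79133 lb/min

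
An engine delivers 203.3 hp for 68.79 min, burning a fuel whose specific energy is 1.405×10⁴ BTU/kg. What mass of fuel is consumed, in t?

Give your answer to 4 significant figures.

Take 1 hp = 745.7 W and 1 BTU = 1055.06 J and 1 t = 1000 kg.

203.3 hp → 151601 W
68.79 min → 4127.4 s
E = P × t = 151601 × 4127.4 = 6.25718×10⁸ J
1.405×10⁴ BTU/kg → 1.48236×10⁷ J/kg
m = E / e_s = 6.25718×10⁸ / 1.48236×10⁷ = 42.2109 kg
In t: 42.2109 / 1000 = 0.0422109 t

0.04221 t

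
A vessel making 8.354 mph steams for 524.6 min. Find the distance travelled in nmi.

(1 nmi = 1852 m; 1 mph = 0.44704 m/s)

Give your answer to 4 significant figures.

63.47 nmi

8.354 mph × 0.44704 = 3.73457 m/s
524.6 min × 60 = 31476 s
d = v × t = 3.73457 m/s × 31476 s = 117549 m
117549 m ÷ (1852 m/nmi) = 63.4714 nmi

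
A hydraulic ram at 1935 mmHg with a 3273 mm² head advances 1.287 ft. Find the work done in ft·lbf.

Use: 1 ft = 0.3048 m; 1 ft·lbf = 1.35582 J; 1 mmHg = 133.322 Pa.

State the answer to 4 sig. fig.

244.3 ft·lbf

1935 mmHg → 257978 Pa
3273 mm² → 0.003273 m²
F = P × A = 257978 × 0.003273 = 844.362 N
1.287 ft → 0.392278 m
W = F × d = 844.362 × 0.392278 = 331.225 J
In ft·lbf: 331.225 / 1.35582 = 244.299 ft·lbf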